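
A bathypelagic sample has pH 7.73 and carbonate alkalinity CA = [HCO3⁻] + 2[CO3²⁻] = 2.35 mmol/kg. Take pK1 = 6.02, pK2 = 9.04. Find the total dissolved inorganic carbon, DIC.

DIC = 2.29 mmol/kg

CA = [HCO3⁻] + 2[CO3²⁻] = (α₁ + 2α₂)·DIC
At pH 7.73: [H⁺]/K1 = 10^-1.71 = 0.019498, K2/[H⁺] = 10^-1.31 = 0.048978
α₁ = 1/(1 + 0.019498 + 0.048978) = 1/1.0685 = 0.9359; α₂ = α₁·K2/[H⁺] = 0.04584
α₁ + 2α₂ = 1.0276
DIC = CA / (α₁ + 2α₂) = 2.35 / 1.0276 = 2.29 mmol/kg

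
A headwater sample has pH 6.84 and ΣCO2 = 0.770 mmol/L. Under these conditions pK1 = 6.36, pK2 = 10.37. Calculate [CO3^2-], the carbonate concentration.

α₂ = 1 / (1 + [H⁺]/K2 + [H⁺]²/(K1K2)) = 1 / (1 + 10^+3.53 + 10^+3.05)
   = 1 / (1 + 3388.4 + 1122.0) = 1/4511.5 = 0.0002217
[CO3²⁻] = α₂ × DIC = 0.0002217 × 0.770 = 0.000171 mmol/L = 0.171 μmol/L

[CO3²⁻] = 0.171 μmol/L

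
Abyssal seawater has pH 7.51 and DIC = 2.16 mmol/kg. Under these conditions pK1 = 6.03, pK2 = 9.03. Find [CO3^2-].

[CO3²⁻] = 0.0613 mmol/kg

α₂ = 1 / (1 + [H⁺]/K2 + [H⁺]²/(K1K2)) = 1 / (1 + 10^+1.52 + 10^+0.04)
   = 1 / (1 + 33.113 + 1.0965) = 1/35.210 = 0.02840
[CO3²⁻] = α₂ × DIC = 0.02840 × 2.16 = 0.0613 mmol/kg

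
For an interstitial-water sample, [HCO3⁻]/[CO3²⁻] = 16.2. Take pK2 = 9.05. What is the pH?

From K2 = [H⁺][CO3²⁻]/[HCO3⁻]:  pH = pK2 − log₁₀([HCO3⁻]/[CO3²⁻])
log₁₀(16.2) = +1.210
pH = 9.05 − (+1.210) = 7.84

pH = 7.84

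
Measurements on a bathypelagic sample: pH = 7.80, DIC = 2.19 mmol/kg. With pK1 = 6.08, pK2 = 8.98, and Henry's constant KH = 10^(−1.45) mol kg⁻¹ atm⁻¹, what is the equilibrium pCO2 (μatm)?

pCO2 = 1080 μatm

α₀ = 1 / (1 + K1/[H⁺] + K1K2/[H⁺]²) = 1 / (1 + 10^+1.72 + 10^+0.54)
   = 1 / (1 + 52.481 + 3.4674) = 1/56.948 = 0.01756
[CO2*] = α₀ × DIC = 0.01756 × 2.19 = 0.03846 mmol/kg
pCO2 = [CO2*]/KH = 3.846×10^-5 / 3.548×10^-2 = 1080 μatm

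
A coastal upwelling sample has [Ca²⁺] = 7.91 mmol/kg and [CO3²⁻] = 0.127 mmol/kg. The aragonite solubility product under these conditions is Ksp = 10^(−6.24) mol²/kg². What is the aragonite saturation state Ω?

Ω = 1.75

Ksp = 10^(−6.24) = 5.754×10^-7
Ω = [Ca²⁺][CO3²⁻]/Ksp = (7.91×10^-3)(0.127×10^-3) / 5.754×10^-7 = 1.75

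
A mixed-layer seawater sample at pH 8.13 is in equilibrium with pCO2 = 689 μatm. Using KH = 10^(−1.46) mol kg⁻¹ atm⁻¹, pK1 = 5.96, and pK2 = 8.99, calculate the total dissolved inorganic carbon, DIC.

[CO2*] = KH · pCO2 = 10^(−1.46) × 689×10^-6 = 2.389×10^-5 mol/kg
α₀ = 1/(1 + K1/[H⁺] + K1K2/[H⁺]²) = 1/(1 + 10^+2.17 + 10^+1.31) = 0.005906
DIC = [CO2*]/α₀ = 2.389×10^-5 / 0.005906 = 4.05 mmol/kg

DIC = 4.05 mmol/kg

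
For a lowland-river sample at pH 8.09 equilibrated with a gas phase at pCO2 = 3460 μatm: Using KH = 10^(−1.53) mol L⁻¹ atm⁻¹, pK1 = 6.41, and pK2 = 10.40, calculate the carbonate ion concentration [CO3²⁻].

[CO3²⁻] = 0.0239 mmol/L

[CO2*] = KH · pCO2 = 10^(−1.53) × 3460×10^-6 = 1.021×10^-4 mol/L
α₀ = 1/(1 + K1/[H⁺] + K1K2/[H⁺]²) = 1/(1 + 10^+1.68 + 10^-0.63) = 0.02037
DIC = [CO2*]/α₀ = 1.021×10^-4 / 0.02037 = 5.013 mmol/L
[CO3²⁻] = α₂·DIC; α₂ = 0.004775, so [CO3²⁻] = 0.004775 × 5.013 = 0.0239 mmol/L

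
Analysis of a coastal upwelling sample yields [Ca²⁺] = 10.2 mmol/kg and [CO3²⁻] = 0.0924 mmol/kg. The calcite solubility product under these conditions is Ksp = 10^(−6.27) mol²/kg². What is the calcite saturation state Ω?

Ω = 1.75

Ksp = 10^(−6.27) = 5.370×10^-7
Ω = [Ca²⁺][CO3²⁻]/Ksp = (10.2×10^-3)(0.0924×10^-3) / 5.370×10^-7 = 1.75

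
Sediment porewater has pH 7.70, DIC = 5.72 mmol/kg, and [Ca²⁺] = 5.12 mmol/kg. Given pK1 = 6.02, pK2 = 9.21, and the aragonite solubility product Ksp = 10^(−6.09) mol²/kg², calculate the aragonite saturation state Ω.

Ω = 1.06

α₂ = 1 / (1 + [H⁺]/K2 + [H⁺]²/(K1K2)) = 1 / (1 + 10^+1.51 + 10^-0.17)
   = 1 / (1 + 32.359 + 0.67608) = 1/34.035 = 0.02938
[CO3²⁻] = α₂ × DIC = 0.02938 × 5.72 = 0.1681 mmol/kg
Ksp = 10^(−6.09) = 8.128×10^-7
Ω = [Ca²⁺][CO3²⁻]/Ksp = (5.12×10^-3)(1.681×10^-4) / 8.128×10^-7 = 1.06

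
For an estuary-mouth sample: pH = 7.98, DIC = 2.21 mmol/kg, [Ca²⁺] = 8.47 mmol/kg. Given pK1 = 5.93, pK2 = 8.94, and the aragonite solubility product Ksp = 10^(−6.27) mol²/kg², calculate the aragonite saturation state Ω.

α₂ = 1 / (1 + [H⁺]/K2 + [H⁺]²/(K1K2)) = 1 / (1 + 10^+0.96 + 10^-1.09)
   = 1 / (1 + 9.1201 + 0.081283) = 1/10.201 = 0.09803
[CO3²⁻] = α₂ × DIC = 0.09803 × 2.21 = 0.2166 mmol/kg
Ksp = 10^(−6.27) = 5.370×10^-7
Ω = [Ca²⁺][CO3²⁻]/Ksp = (8.47×10^-3)(2.166×10^-4) / 5.370×10^-7 = 3.42

Ω = 3.42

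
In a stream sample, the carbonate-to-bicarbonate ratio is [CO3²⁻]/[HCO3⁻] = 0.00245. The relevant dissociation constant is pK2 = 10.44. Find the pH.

From K2 = [H⁺][CO3²⁻]/[HCO3⁻]:  pH = pK2 + log₁₀([CO3²⁻]/[HCO3⁻])
log₁₀(0.00245) = -2.611
pH = 10.44 + (-2.611) = 7.83

pH = 7.83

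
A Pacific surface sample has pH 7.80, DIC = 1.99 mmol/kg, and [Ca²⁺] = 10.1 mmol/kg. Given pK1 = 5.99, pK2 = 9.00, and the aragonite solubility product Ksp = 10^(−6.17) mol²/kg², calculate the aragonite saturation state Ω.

Ω = 1.74

α₂ = 1 / (1 + [H⁺]/K2 + [H⁺]²/(K1K2)) = 1 / (1 + 10^+1.20 + 10^-0.61)
   = 1 / (1 + 15.849 + 0.24547) = 1/17.094 = 0.05850
[CO3²⁻] = α₂ × DIC = 0.05850 × 1.99 = 0.1164 mmol/kg
Ksp = 10^(−6.17) = 6.761×10^-7
Ω = [Ca²⁺][CO3²⁻]/Ksp = (10.1×10^-3)(1.164×10^-4) / 6.761×10^-7 = 1.74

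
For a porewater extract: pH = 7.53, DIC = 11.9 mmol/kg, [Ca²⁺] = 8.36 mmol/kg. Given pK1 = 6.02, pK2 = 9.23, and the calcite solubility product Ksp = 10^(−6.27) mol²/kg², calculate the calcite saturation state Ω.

α₂ = 1 / (1 + [H⁺]/K2 + [H⁺]²/(K1K2)) = 1 / (1 + 10^+1.70 + 10^+0.19)
   = 1 / (1 + 50.119 + 1.5488) = 1/52.668 = 0.01899
[CO3²⁻] = α₂ × DIC = 0.01899 × 11.9 = 0.2259 mmol/kg
Ksp = 10^(−6.27) = 5.370×10^-7
Ω = [Ca²⁺][CO3²⁻]/Ksp = (8.36×10^-3)(2.259×10^-4) / 5.370×10^-7 = 3.52

Ω = 3.52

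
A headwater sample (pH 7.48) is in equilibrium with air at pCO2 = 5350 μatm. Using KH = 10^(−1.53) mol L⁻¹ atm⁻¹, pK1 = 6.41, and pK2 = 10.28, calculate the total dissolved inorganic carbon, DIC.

[CO2*] = KH · pCO2 = 10^(−1.53) × 5350×10^-6 = 1.579×10^-4 mol/L
α₀ = 1/(1 + K1/[H⁺] + K1K2/[H⁺]²) = 1/(1 + 10^+1.07 + 10^-1.73) = 0.07832
DIC = [CO2*]/α₀ = 1.579×10^-4 / 0.07832 = 2.02 mmol/L

DIC = 2.02 mmol/L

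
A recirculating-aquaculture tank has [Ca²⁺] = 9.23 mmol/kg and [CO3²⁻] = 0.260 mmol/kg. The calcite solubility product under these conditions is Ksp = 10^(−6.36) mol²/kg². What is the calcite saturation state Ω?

Ω = 5.50

Ksp = 10^(−6.36) = 4.365×10^-7
Ω = [Ca²⁺][CO3²⁻]/Ksp = (9.23×10^-3)(0.260×10^-3) / 4.365×10^-7 = 5.50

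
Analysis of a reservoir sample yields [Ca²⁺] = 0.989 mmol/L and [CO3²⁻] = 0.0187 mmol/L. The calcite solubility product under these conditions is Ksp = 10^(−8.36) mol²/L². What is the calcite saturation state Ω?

Ksp = 10^(−8.36) = 4.365×10^-9
Ω = [Ca²⁺][CO3²⁻]/Ksp = (0.989×10^-3)(0.0187×10^-3) / 4.365×10^-9 = 4.24

Ω = 4.24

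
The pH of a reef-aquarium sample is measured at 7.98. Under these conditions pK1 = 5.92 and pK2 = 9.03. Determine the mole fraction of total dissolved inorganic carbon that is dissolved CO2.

α₀ = 1 / (1 + K1/[H⁺] + K1K2/[H⁺]²) = 1 / (1 + 10^+2.06 + 10^+1.01)
   = 1 / (1 + 114.82 + 10.233) = 1/126.05 = 0.007933

α₀ = 0.00793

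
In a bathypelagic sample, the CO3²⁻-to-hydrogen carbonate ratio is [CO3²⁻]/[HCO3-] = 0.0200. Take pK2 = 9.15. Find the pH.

pH = 7.45

From K2 = [H⁺][CO3²⁻]/[HCO3-]:  pH = pK2 + log₁₀([CO3²⁻]/[HCO3-])
log₁₀(0.0200) = -1.699
pH = 9.15 + (-1.699) = 7.45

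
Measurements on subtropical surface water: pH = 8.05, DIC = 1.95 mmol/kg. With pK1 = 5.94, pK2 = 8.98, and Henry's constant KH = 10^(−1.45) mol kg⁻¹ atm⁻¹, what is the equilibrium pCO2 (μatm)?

α₀ = 1 / (1 + K1/[H⁺] + K1K2/[H⁺]²) = 1 / (1 + 10^+2.11 + 10^+1.18)
   = 1 / (1 + 128.82 + 15.136) = 1/144.96 = 0.006898
[CO2*] = α₀ × DIC = 0.006898 × 1.95 = 0.01345 mmol/kg = 13.45 μmol/kg
pCO2 = [CO2*]/KH = 1.345×10^-5 / 3.548×10^-2 = 379 μatm

pCO2 = 379 μatm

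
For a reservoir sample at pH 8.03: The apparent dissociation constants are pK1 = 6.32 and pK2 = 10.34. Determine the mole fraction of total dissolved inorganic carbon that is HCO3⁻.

α₁ = 0.976

α₁ = 1 / (1 + [H⁺]/K1 + K2/[H⁺]) = 1 / (1 + 10^-1.71 + 10^-2.31)
   = 1 / (1 + 0.019498 + 0.0048978) = 1/1.0244 = 0.9762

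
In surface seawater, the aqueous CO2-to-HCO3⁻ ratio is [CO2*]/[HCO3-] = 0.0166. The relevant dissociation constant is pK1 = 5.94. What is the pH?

pH = 7.72

From K1 = [H⁺][HCO3-]/[CO2*]:  pH = pK1 − log₁₀([CO2*]/[HCO3-])
log₁₀(0.0166) = -1.780
pH = 5.94 − (-1.780) = 7.72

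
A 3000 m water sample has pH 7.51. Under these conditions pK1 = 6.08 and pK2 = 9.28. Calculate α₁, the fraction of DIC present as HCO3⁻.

α₁ = 1 / (1 + [H⁺]/K1 + K2/[H⁺]) = 1 / (1 + 10^-1.43 + 10^-1.77)
   = 1 / (1 + 0.037154 + 0.016982) = 1/1.0541 = 0.9486

α₁ = 0.949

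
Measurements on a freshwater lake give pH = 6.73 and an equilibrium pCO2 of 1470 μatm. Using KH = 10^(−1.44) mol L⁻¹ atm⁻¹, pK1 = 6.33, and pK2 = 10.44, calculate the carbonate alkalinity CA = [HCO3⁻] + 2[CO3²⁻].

[CO2*] = KH · pCO2 = 10^(−1.44) × 1470×10^-6 = 5.337×10^-5 mol/L
α₀ = 1/(1 + K1/[H⁺] + K1K2/[H⁺]²) = 1/(1 + 10^+0.40 + 10^-3.31) = 0.2847
DIC = [CO2*]/α₀ = 5.337×10^-5 / 0.2847 = 0.1875 mmol/L
CA = (α₁ + 2α₂)·DIC = (0.7152 + 2×0.0001394) × 0.1875 = 0.134 mmol/L

CA = 0.134 mmol/L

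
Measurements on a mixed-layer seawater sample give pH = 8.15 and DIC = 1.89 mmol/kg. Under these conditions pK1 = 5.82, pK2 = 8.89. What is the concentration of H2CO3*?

[CO2*] = 7.45 μmol/kg

α₀ = 1 / (1 + K1/[H⁺] + K1K2/[H⁺]²) = 1 / (1 + 10^+2.33 + 10^+1.59)
   = 1 / (1 + 213.80 + 38.905) = 1/253.70 = 0.003942
[CO2*] = α₀ × DIC = 0.003942 × 1.89 = 0.00745 mmol/kg = 7.45 μmol/kg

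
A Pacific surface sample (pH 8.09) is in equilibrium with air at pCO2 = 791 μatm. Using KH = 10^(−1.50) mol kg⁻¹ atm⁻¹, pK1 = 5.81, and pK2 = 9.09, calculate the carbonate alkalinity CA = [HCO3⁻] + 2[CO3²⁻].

[CO2*] = KH · pCO2 = 10^(−1.50) × 791×10^-6 = 2.501×10^-5 mol/kg
α₀ = 1/(1 + K1/[H⁺] + K1K2/[H⁺]²) = 1/(1 + 10^+2.28 + 10^+1.28) = 0.004748
DIC = [CO2*]/α₀ = 2.501×10^-5 / 0.004748 = 5.268 mmol/kg
CA = (α₁ + 2α₂)·DIC = (0.9048 + 2×0.09048) × 5.268 = 5.72 mmol/kg

CA = 5.72 mmol/kg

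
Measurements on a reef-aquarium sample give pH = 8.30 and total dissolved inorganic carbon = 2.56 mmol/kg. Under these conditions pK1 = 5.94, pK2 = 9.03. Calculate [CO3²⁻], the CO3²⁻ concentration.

α₂ = 1 / (1 + [H⁺]/K2 + [H⁺]²/(K1K2)) = 1 / (1 + 10^+0.73 + 10^-1.63)
   = 1 / (1 + 5.3703 + 0.023442) = 1/6.3938 = 0.1564
[CO3²⁻] = α₂ × DIC = 0.1564 × 2.56 = 0.400 mmol/kg

[CO3²⁻] = 0.400 mmol/kg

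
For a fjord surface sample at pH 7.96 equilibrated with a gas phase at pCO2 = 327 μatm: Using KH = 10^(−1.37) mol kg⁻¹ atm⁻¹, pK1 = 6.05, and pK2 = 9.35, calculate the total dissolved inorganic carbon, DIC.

DIC = 1.19 mmol/kg

[CO2*] = KH · pCO2 = 10^(−1.37) × 327×10^-6 = 1.395×10^-5 mol/kg
α₀ = 1/(1 + K1/[H⁺] + K1K2/[H⁺]²) = 1/(1 + 10^+1.91 + 10^+0.52) = 0.01168
DIC = [CO2*]/α₀ = 1.395×10^-5 / 0.01168 = 1.19 mmol/kg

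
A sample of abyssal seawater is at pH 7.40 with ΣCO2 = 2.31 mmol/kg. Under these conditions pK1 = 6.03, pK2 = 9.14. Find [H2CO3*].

α₀ = 1 / (1 + K1/[H⁺] + K1K2/[H⁺]²) = 1 / (1 + 10^+1.37 + 10^-0.37)
   = 1 / (1 + 23.442 + 0.42658) = 1/24.869 = 0.04021
[CO2*] = α₀ × DIC = 0.04021 × 2.31 = 0.0929 mmol/kg

[CO2*] = 0.0929 mmol/kg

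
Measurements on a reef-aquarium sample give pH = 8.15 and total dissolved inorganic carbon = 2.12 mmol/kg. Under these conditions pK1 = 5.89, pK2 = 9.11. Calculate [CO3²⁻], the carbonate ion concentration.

[CO3²⁻] = 0.208 mmol/kg

α₂ = 1 / (1 + [H⁺]/K2 + [H⁺]²/(K1K2)) = 1 / (1 + 10^+0.96 + 10^-1.30)
   = 1 / (1 + 9.1201 + 0.050119) = 1/10.170 = 0.09833
[CO3²⁻] = α₂ × DIC = 0.09833 × 2.12 = 0.208 mmol/kg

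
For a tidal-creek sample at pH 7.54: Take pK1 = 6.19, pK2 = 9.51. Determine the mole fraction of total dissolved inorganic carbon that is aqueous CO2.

α₀ = 0.0423

α₀ = 1 / (1 + K1/[H⁺] + K1K2/[H⁺]²) = 1 / (1 + 10^+1.35 + 10^-0.62)
   = 1 / (1 + 22.387 + 0.23988) = 1/23.627 = 0.04232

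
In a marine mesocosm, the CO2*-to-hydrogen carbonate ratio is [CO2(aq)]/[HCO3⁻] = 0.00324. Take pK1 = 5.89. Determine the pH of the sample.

pH = 8.38

From K1 = [H⁺][HCO3⁻]/[CO2(aq)]:  pH = pK1 − log₁₀([CO2(aq)]/[HCO3⁻])
log₁₀(0.00324) = -2.489
pH = 5.89 − (-2.489) = 8.38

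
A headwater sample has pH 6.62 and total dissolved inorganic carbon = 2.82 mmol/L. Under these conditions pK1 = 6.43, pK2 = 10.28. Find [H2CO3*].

α₀ = 1 / (1 + K1/[H⁺] + K1K2/[H⁺]²) = 1 / (1 + 10^+0.19 + 10^-3.47)
   = 1 / (1 + 1.5488 + 0.00033884) = 1/2.5492 = 0.3923
[CO2*] = α₀ × DIC = 0.3923 × 2.82 = 1.11 mmol/L

[CO2*] = 1.11 mmol/L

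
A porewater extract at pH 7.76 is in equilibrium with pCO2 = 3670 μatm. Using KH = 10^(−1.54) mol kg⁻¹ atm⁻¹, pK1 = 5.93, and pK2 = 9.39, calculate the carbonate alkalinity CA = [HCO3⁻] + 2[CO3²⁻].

[CO2*] = KH · pCO2 = 10^(−1.54) × 3670×10^-6 = 1.058×10^-4 mol/kg
α₀ = 1/(1 + K1/[H⁺] + K1K2/[H⁺]²) = 1/(1 + 10^+1.83 + 10^+0.20) = 0.01425
DIC = [CO2*]/α₀ = 1.058×10^-4 / 0.01425 = 7.430 mmol/kg
CA = (α₁ + 2α₂)·DIC = (0.9632 + 2×0.02258) × 7.430 = 7.49 mmol/kg

CA = 7.49 mmol/kg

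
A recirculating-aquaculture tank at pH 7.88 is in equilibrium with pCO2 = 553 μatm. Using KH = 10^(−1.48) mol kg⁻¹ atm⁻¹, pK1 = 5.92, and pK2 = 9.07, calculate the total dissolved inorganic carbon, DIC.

DIC = 1.80 mmol/kg

[CO2*] = KH · pCO2 = 10^(−1.48) × 553×10^-6 = 1.831×10^-5 mol/kg
α₀ = 1/(1 + K1/[H⁺] + K1K2/[H⁺]²) = 1/(1 + 10^+1.96 + 10^+0.77) = 0.01019
DIC = [CO2*]/α₀ = 1.831×10^-5 / 0.01019 = 1.80 mmol/kg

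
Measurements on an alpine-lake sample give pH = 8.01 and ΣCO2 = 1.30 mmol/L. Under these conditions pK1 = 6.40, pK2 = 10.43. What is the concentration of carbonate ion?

α₂ = 1 / (1 + [H⁺]/K2 + [H⁺]²/(K1K2)) = 1 / (1 + 10^+2.42 + 10^+0.81)
   = 1 / (1 + 263.03 + 6.4565) = 1/270.48 = 0.003697
[CO3²⁻] = α₂ × DIC = 0.003697 × 1.30 = 0.00481 mmol/L = 4.81 μmol/L

[CO3²⁻] = 4.81 μmol/L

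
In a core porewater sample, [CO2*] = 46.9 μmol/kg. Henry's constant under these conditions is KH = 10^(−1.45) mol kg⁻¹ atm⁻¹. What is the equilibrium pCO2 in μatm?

pCO2 = 1320 μatm

KH = 10^(−1.45) = 3.548×10^-2 mol kg⁻¹ atm⁻¹
pCO2 = [CO2*]/KH = 46.9×10^-6 / 3.548×10^-2 = 1.32×10^-3 atm = 1320 μatm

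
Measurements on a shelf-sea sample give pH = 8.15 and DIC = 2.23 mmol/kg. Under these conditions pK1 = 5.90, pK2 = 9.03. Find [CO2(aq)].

α₀ = 1 / (1 + K1/[H⁺] + K1K2/[H⁺]²) = 1 / (1 + 10^+2.25 + 10^+1.37)
   = 1 / (1 + 177.83 + 23.442) = 1/202.27 = 0.004944
[CO2*] = α₀ × DIC = 0.004944 × 2.23 = 0.0110 mmol/kg = 11.0 μmol/kg

[CO2*] = 11.0 μmol/kg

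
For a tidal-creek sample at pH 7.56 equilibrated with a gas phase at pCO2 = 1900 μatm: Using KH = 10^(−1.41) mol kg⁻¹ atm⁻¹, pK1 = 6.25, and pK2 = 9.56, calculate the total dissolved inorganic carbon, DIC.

DIC = 1.60 mmol/kg

[CO2*] = KH · pCO2 = 10^(−1.41) × 1900×10^-6 = 7.392×10^-5 mol/kg
α₀ = 1/(1 + K1/[H⁺] + K1K2/[H⁺]²) = 1/(1 + 10^+1.31 + 10^-0.69) = 0.04625
DIC = [CO2*]/α₀ = 7.392×10^-5 / 0.04625 = 1.60 mmol/kg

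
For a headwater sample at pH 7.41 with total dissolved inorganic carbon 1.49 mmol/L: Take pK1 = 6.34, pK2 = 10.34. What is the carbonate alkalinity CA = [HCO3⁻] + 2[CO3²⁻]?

CA = [HCO3⁻] + 2[CO3²⁻] = (α₁ + 2α₂)·DIC
At pH 7.41: [H⁺]/K1 = 10^-1.07 = 0.085114, K2/[H⁺] = 10^-2.93 = 0.0011749
α₁ = 1/(1 + 0.085114 + 0.0011749) = 1/1.0863 = 0.9206; α₂ = α₁·K2/[H⁺] = 0.001082
α₁ + 2α₂ = 0.9227
CA = 0.9227 × 1.49 = 1.37 mmol/L

CA = 1.37 mmol/L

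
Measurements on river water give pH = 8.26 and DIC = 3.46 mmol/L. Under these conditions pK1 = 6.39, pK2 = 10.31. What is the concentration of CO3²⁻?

α₂ = 1 / (1 + [H⁺]/K2 + [H⁺]²/(K1K2)) = 1 / (1 + 10^+2.05 + 10^+0.18)
   = 1 / (1 + 112.20 + 1.5136) = 1/114.72 = 0.008717
[CO3²⁻] = α₂ × DIC = 0.008717 × 3.46 = 0.0302 mmol/L

[CO3²⁻] = 0.0302 mmol/L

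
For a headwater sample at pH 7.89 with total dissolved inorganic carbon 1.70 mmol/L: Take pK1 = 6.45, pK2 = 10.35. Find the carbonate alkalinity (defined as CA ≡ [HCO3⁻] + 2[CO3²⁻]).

CA = 1.65 mmol/L

CA = [HCO3⁻] + 2[CO3²⁻] = (α₁ + 2α₂)·DIC
At pH 7.89: [H⁺]/K1 = 10^-1.44 = 0.036308, K2/[H⁺] = 10^-2.46 = 0.0034674
α₁ = 1/(1 + 0.036308 + 0.0034674) = 1/1.0398 = 0.9617; α₂ = α₁·K2/[H⁺] = 0.003335
α₁ + 2α₂ = 0.9684
CA = 0.9684 × 1.70 = 1.65 mmol/L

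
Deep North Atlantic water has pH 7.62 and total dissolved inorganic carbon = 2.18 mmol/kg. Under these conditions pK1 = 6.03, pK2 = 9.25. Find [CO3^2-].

α₂ = 1 / (1 + [H⁺]/K2 + [H⁺]²/(K1K2)) = 1 / (1 + 10^+1.63 + 10^+0.04)
   = 1 / (1 + 42.658 + 1.0965) = 1/44.754 = 0.02234
[CO3²⁻] = α₂ × DIC = 0.02234 × 2.18 = 0.0487 mmol/kg

[CO3²⁻] = 0.0487 mmol/kg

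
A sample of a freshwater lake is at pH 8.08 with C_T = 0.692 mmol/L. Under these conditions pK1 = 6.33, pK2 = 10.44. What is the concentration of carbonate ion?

[CO3²⁻] = 2.96 μmol/L

α₂ = 1 / (1 + [H⁺]/K2 + [H⁺]²/(K1K2)) = 1 / (1 + 10^+2.36 + 10^+0.61)
   = 1 / (1 + 229.09 + 4.0738) = 1/234.16 = 0.004271
[CO3²⁻] = α₂ × DIC = 0.004271 × 0.692 = 0.00296 mmol/L = 2.96 μmol/L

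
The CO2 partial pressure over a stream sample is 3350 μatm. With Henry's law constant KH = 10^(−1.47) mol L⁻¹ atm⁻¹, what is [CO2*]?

[CO2*] = 114 μmol/L

KH = 10^(−1.47) = 3.388×10^-2 mol L⁻¹ atm⁻¹
[CO2*] = KH · pCO2 = 3.388×10^-2 × 3350×10^-6 atm = 1.14×10^-4 mol/L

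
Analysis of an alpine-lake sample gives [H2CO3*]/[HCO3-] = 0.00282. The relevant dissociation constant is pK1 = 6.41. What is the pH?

pH = 8.96

From K1 = [H⁺][HCO3-]/[H2CO3*]:  pH = pK1 − log₁₀([H2CO3*]/[HCO3-])
log₁₀(0.00282) = -2.550
pH = 6.41 − (-2.550) = 8.96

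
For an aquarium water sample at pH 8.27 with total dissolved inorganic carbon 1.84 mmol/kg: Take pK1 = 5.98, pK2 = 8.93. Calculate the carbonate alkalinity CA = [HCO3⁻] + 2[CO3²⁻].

CA = 2.16 mmol/kg

CA = [HCO3⁻] + 2[CO3²⁻] = (α₁ + 2α₂)·DIC
At pH 8.27: [H⁺]/K1 = 10^-2.29 = 0.0051286, K2/[H⁺] = 10^-0.66 = 0.21878
α₁ = 1/(1 + 0.0051286 + 0.21878) = 1/1.2239 = 0.8171; α₂ = α₁·K2/[H⁺] = 0.1788
α₁ + 2α₂ = 1.1746
CA = 1.1746 × 1.84 = 2.16 mmol/kg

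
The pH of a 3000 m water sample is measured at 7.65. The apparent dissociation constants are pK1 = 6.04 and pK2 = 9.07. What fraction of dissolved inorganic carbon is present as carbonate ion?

α₂ = 0.0358

α₂ = 1 / (1 + [H⁺]/K2 + [H⁺]²/(K1K2)) = 1 / (1 + 10^+1.42 + 10^-0.19)
   = 1 / (1 + 26.303 + 0.64565) = 1/27.948 = 0.03578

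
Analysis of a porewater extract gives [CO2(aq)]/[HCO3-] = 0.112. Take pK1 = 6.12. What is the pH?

From K1 = [H⁺][HCO3-]/[CO2(aq)]:  pH = pK1 − log₁₀([CO2(aq)]/[HCO3-])
log₁₀(0.112) = -0.951
pH = 6.12 − (-0.951) = 7.07

pH = 7.07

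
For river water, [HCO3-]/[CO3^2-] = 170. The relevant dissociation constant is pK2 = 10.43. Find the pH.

From K2 = [H⁺][CO3^2-]/[HCO3-]:  pH = pK2 − log₁₀([HCO3-]/[CO3^2-])
log₁₀(170) = +2.230
pH = 10.43 − (+2.230) = 8.20

pH = 8.20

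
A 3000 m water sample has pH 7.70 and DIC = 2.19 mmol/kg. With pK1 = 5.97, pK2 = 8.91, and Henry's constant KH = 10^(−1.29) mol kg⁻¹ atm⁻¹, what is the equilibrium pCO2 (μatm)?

pCO2 = 736 μatm

α₀ = 1 / (1 + K1/[H⁺] + K1K2/[H⁺]²) = 1 / (1 + 10^+1.73 + 10^+0.52)
   = 1 / (1 + 53.703 + 3.3113) = 1/58.014 = 0.01724
[CO2*] = α₀ × DIC = 0.01724 × 2.19 = 0.03775 mmol/kg
pCO2 = [CO2*]/KH = 3.775×10^-5 / 5.129×10^-2 = 736 μatm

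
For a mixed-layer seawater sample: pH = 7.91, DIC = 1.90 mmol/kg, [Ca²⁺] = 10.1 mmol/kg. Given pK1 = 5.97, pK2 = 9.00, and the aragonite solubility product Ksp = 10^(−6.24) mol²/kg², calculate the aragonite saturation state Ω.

Ω = 2.48

α₂ = 1 / (1 + [H⁺]/K2 + [H⁺]²/(K1K2)) = 1 / (1 + 10^+1.09 + 10^-0.85)
   = 1 / (1 + 12.303 + 0.14125) = 1/13.444 = 0.07438
[CO3²⁻] = α₂ × DIC = 0.07438 × 1.90 = 0.1413 mmol/kg
Ksp = 10^(−6.24) = 5.754×10^-7
Ω = [Ca²⁺][CO3²⁻]/Ksp = (10.1×10^-3)(1.413×10^-4) / 5.754×10^-7 = 2.48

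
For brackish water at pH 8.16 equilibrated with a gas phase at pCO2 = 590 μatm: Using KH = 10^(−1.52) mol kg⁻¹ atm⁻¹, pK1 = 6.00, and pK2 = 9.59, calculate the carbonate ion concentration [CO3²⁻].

[CO2*] = KH · pCO2 = 10^(−1.52) × 590×10^-6 = 1.782×10^-5 mol/kg
α₀ = 1/(1 + K1/[H⁺] + K1K2/[H⁺]²) = 1/(1 + 10^+2.16 + 10^+0.73) = 0.006626
DIC = [CO2*]/α₀ = 1.782×10^-5 / 0.006626 = 2.689 mmol/kg
[CO3²⁻] = α₂·DIC; α₂ = 0.03559, so [CO3²⁻] = 0.03559 × 2.689 = 0.0957 mmol/kg

[CO3²⁻] = 0.0957 mmol/kg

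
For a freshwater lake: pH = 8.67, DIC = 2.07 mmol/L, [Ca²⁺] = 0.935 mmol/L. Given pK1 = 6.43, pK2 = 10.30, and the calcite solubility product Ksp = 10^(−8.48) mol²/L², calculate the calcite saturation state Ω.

α₂ = 1 / (1 + [H⁺]/K2 + [H⁺]²/(K1K2)) = 1 / (1 + 10^+1.63 + 10^-0.61)
   = 1 / (1 + 42.658 + 0.24547) = 1/43.903 = 0.02278
[CO3²⁻] = α₂ × DIC = 0.02278 × 2.07 = 0.04715 mmol/L
Ksp = 10^(−8.48) = 3.311×10^-9
Ω = [Ca²⁺][CO3²⁻]/Ksp = (0.935×10^-3)(4.715×10^-5) / 3.311×10^-9 = 13.3

Ω = 13.3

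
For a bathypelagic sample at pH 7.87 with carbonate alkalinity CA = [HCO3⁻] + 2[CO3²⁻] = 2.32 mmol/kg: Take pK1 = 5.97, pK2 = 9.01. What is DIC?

DIC = 2.20 mmol/kg

CA = [HCO3⁻] + 2[CO3²⁻] = (α₁ + 2α₂)·DIC
At pH 7.87: [H⁺]/K1 = 10^-1.90 = 0.012589, K2/[H⁺] = 10^-1.14 = 0.072444
α₁ = 1/(1 + 0.012589 + 0.072444) = 1/1.0850 = 0.9216; α₂ = α₁·K2/[H⁺] = 0.06677
α₁ + 2α₂ = 1.0552
DIC = CA / (α₁ + 2α₂) = 2.32 / 1.0552 = 2.20 mmol/kg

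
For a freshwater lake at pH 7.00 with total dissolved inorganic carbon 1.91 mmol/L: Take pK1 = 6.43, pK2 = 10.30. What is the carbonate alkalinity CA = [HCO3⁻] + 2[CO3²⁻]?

CA = 1.51 mmol/L

CA = [HCO3⁻] + 2[CO3²⁻] = (α₁ + 2α₂)·DIC
At pH 7.00: [H⁺]/K1 = 10^-0.57 = 0.26915, K2/[H⁺] = 10^-3.30 = 0.00050119
α₁ = 1/(1 + 0.26915 + 0.00050119) = 1/1.2697 = 0.7876; α₂ = α₁·K2/[H⁺] = 0.0003947
α₁ + 2α₂ = 0.7884
CA = 0.7884 × 1.91 = 1.51 mmol/L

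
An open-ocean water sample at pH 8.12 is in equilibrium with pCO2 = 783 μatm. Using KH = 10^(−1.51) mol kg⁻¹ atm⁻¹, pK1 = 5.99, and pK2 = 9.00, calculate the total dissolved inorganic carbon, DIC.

[CO2*] = KH · pCO2 = 10^(−1.51) × 783×10^-6 = 2.420×10^-5 mol/kg
α₀ = 1/(1 + K1/[H⁺] + K1K2/[H⁺]²) = 1/(1 + 10^+2.13 + 10^+1.25) = 0.006507
DIC = [CO2*]/α₀ = 2.420×10^-5 / 0.006507 = 3.72 mmol/kg

DIC = 3.72 mmol/kg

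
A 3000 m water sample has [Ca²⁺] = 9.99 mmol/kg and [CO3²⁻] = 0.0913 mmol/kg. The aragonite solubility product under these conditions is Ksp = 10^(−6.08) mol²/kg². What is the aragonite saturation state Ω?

Ksp = 10^(−6.08) = 8.318×10^-7
Ω = [Ca²⁺][CO3²⁻]/Ksp = (9.99×10^-3)(0.0913×10^-3) / 8.318×10^-7 = 1.10

Ω = 1.10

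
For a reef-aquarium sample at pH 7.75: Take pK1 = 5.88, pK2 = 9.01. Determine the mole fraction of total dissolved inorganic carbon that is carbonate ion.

α₂ = 1 / (1 + [H⁺]/K2 + [H⁺]²/(K1K2)) = 1 / (1 + 10^+1.26 + 10^-0.61)
   = 1 / (1 + 18.197 + 0.24547) = 1/19.442 = 0.05143

α₂ = 0.0514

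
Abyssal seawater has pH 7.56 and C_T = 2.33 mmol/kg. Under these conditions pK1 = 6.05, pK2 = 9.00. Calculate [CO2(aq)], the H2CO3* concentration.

[CO2*] = 0.0675 mmol/kg

α₀ = 1 / (1 + K1/[H⁺] + K1K2/[H⁺]²) = 1 / (1 + 10^+1.51 + 10^+0.07)
   = 1 / (1 + 32.359 + 1.1749) = 1/34.534 = 0.02896
[CO2*] = α₀ × DIC = 0.02896 × 2.33 = 0.0675 mmol/kg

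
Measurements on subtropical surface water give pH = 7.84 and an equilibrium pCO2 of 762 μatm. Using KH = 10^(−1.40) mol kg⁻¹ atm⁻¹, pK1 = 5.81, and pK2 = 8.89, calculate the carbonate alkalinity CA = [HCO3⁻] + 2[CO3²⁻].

CA = 3.83 mmol/kg

[CO2*] = KH · pCO2 = 10^(−1.40) × 762×10^-6 = 3.034×10^-5 mol/kg
α₀ = 1/(1 + K1/[H⁺] + K1K2/[H⁺]²) = 1/(1 + 10^+2.03 + 10^+0.98) = 0.008496
DIC = [CO2*]/α₀ = 3.034×10^-5 / 0.008496 = 3.571 mmol/kg
CA = (α₁ + 2α₂)·DIC = (0.9104 + 2×0.08114) × 3.571 = 3.83 mmol/kg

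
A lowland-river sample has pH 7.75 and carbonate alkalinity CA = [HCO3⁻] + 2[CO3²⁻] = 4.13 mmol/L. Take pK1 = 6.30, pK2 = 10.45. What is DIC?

CA = [HCO3⁻] + 2[CO3²⁻] = (α₁ + 2α₂)·DIC
At pH 7.75: [H⁺]/K1 = 10^-1.45 = 0.035481, K2/[H⁺] = 10^-2.70 = 0.0019953
α₁ = 1/(1 + 0.035481 + 0.0019953) = 1/1.0375 = 0.9639; α₂ = α₁·K2/[H⁺] = 0.001923
α₁ + 2α₂ = 0.9677
DIC = CA / (α₁ + 2α₂) = 4.13 / 0.9677 = 4.27 mmol/L

DIC = 4.27 mmol/L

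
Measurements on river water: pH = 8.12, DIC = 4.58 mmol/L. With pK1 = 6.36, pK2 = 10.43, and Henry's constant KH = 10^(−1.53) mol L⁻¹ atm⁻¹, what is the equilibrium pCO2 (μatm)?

pCO2 = 2640 μatm

α₀ = 1 / (1 + K1/[H⁺] + K1K2/[H⁺]²) = 1 / (1 + 10^+1.76 + 10^-0.55)
   = 1 / (1 + 57.544 + 0.28184) = 1/58.826 = 0.01700
[CO2*] = α₀ × DIC = 0.01700 × 4.58 = 0.07786 mmol/L
pCO2 = [CO2*]/KH = 7.786×10^-5 / 2.951×10^-2 = 2640 μatm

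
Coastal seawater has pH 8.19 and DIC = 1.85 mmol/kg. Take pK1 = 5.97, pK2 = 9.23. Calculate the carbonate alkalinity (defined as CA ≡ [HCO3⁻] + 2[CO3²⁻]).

CA = [HCO3⁻] + 2[CO3²⁻] = (α₁ + 2α₂)·DIC
At pH 8.19: [H⁺]/K1 = 10^-2.22 = 0.0060256, K2/[H⁺] = 10^-1.04 = 0.091201
α₁ = 1/(1 + 0.0060256 + 0.091201) = 1/1.0972 = 0.9114; α₂ = α₁·K2/[H⁺] = 0.08312
α₁ + 2α₂ = 1.0776
CA = 1.0776 × 1.85 = 1.99 mmol/kg

CA = 1.99 mmol/kg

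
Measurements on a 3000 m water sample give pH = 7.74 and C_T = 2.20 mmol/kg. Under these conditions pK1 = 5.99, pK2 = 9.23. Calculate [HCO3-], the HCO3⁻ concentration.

α₁ = 1 / (1 + [H⁺]/K1 + K2/[H⁺]) = 1 / (1 + 10^-1.75 + 10^-1.49)
   = 1 / (1 + 0.017783 + 0.032359) = 1/1.0501 = 0.9523
[HCO3⁻] = α₁ × DIC = 0.9523 × 2.20 = 2.09 mmol/kg

[HCO3⁻] = 2.09 mmol/kg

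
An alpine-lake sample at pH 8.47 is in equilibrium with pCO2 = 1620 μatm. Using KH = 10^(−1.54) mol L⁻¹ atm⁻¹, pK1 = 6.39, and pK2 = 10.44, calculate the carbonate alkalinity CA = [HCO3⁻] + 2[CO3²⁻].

CA = 5.74 mmol/L

[CO2*] = KH · pCO2 = 10^(−1.54) × 1620×10^-6 = 4.672×10^-5 mol/L
α₀ = 1/(1 + K1/[H⁺] + K1K2/[H⁺]²) = 1/(1 + 10^+2.08 + 10^+0.11) = 0.008162
DIC = [CO2*]/α₀ = 4.672×10^-5 / 0.008162 = 5.724 mmol/L
CA = (α₁ + 2α₂)·DIC = (0.9813 + 2×0.01052) × 5.724 = 5.74 mmol/L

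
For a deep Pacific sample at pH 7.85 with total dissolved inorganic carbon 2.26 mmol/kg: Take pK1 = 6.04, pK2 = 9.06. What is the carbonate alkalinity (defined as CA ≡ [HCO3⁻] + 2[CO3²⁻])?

CA = 2.36 mmol/kg

CA = [HCO3⁻] + 2[CO3²⁻] = (α₁ + 2α₂)·DIC
At pH 7.85: [H⁺]/K1 = 10^-1.81 = 0.015488, K2/[H⁺] = 10^-1.21 = 0.061660
α₁ = 1/(1 + 0.015488 + 0.061660) = 1/1.0771 = 0.9284; α₂ = α₁·K2/[H⁺] = 0.05724
α₁ + 2α₂ = 1.0429
CA = 1.0429 × 2.26 = 2.36 mmol/kg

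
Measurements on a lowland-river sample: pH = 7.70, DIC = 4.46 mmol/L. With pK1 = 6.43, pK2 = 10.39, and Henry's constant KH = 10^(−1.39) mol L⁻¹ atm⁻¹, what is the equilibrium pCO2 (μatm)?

α₀ = 1 / (1 + K1/[H⁺] + K1K2/[H⁺]²) = 1 / (1 + 10^+1.27 + 10^-1.42)
   = 1 / (1 + 18.621 + 0.038019) = 1/19.659 = 0.05087
[CO2*] = α₀ × DIC = 0.05087 × 4.46 = 0.2269 mmol/L
pCO2 = [CO2*]/KH = 2.269×10^-4 / 4.074×10^-2 = 5570 μatm

pCO2 = 5570 μatm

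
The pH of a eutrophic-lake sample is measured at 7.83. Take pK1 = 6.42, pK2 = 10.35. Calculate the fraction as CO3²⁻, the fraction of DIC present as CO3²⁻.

α₂ = 0.00290

α₂ = 1 / (1 + [H⁺]/K2 + [H⁺]²/(K1K2)) = 1 / (1 + 10^+2.52 + 10^+1.11)
   = 1 / (1 + 331.13 + 12.882) = 1/345.01 = 0.002898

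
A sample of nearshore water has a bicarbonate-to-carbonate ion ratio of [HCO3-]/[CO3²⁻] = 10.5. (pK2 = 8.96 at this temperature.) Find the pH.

From K2 = [H⁺][CO3²⁻]/[HCO3-]:  pH = pK2 − log₁₀([HCO3-]/[CO3²⁻])
log₁₀(10.5) = +1.021
pH = 8.96 − (+1.021) = 7.94

pH = 7.94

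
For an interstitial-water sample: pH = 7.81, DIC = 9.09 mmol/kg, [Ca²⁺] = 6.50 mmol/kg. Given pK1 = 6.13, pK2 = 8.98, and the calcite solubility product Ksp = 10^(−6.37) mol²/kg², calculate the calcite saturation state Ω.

α₂ = 1 / (1 + [H⁺]/K2 + [H⁺]²/(K1K2)) = 1 / (1 + 10^+1.17 + 10^-0.51)
   = 1 / (1 + 14.791 + 0.30903) = 1/16.100 = 0.06211
[CO3²⁻] = α₂ × DIC = 0.06211 × 9.09 = 0.5646 mmol/kg
Ksp = 10^(−6.37) = 4.266×10^-7
Ω = [Ca²⁺][CO3²⁻]/Ksp = (6.50×10^-3)(5.646×10^-4) / 4.266×10^-7 = 8.60

Ω = 8.60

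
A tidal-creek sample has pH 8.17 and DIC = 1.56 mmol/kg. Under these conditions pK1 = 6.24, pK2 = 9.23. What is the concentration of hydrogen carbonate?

[HCO3⁻] = 1.42 mmol/kg

α₁ = 1 / (1 + [H⁺]/K1 + K2/[H⁺]) = 1 / (1 + 10^-1.93 + 10^-1.06)
   = 1 / (1 + 0.011749 + 0.087096) = 1/1.0988 = 0.9100
[HCO3⁻] = α₁ × DIC = 0.9100 × 1.56 = 1.42 mmol/kg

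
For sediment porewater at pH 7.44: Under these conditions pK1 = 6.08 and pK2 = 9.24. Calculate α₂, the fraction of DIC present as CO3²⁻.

α₂ = 1 / (1 + [H⁺]/K2 + [H⁺]²/(K1K2)) = 1 / (1 + 10^+1.80 + 10^+0.44)
   = 1 / (1 + 63.096 + 2.7542) = 1/66.850 = 0.01496

α₂ = 0.0150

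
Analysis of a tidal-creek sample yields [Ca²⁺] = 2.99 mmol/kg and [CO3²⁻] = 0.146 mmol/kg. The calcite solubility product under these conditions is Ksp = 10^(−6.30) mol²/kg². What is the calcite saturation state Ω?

Ω = 0.871

Ksp = 10^(−6.30) = 5.012×10^-7
Ω = [Ca²⁺][CO3²⁻]/Ksp = (2.99×10^-3)(0.146×10^-3) / 5.012×10^-7 = 0.871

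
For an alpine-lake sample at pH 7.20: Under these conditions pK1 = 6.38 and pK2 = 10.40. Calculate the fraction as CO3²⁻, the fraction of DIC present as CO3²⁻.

α₂ = 1 / (1 + [H⁺]/K2 + [H⁺]²/(K1K2)) = 1 / (1 + 10^+3.20 + 10^+2.38)
   = 1 / (1 + 1584.9 + 239.88) = 1/1825.8 = 0.0005477

α₂ = 0.000548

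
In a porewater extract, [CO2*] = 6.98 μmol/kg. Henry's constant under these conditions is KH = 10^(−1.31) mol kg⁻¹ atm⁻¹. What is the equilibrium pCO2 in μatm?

pCO2 = 143 μatm

KH = 10^(−1.31) = 4.898×10^-2 mol kg⁻¹ atm⁻¹
pCO2 = [CO2*]/KH = 6.98×10^-6 / 4.898×10^-2 = 1.43×10^-4 atm = 143 μatm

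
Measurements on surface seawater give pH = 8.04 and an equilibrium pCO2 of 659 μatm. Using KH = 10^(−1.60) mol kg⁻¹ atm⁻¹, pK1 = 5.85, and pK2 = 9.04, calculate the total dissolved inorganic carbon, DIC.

DIC = 2.84 mmol/kg

[CO2*] = KH · pCO2 = 10^(−1.60) × 659×10^-6 = 1.655×10^-5 mol/kg
α₀ = 1/(1 + K1/[H⁺] + K1K2/[H⁺]²) = 1/(1 + 10^+2.19 + 10^+1.19) = 0.005835
DIC = [CO2*]/α₀ = 1.655×10^-5 / 0.005835 = 2.84 mmol/kg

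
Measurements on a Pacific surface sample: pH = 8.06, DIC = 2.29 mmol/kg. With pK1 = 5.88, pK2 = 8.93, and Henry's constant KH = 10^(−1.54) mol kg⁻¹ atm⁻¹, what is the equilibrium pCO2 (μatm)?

α₀ = 1 / (1 + K1/[H⁺] + K1K2/[H⁺]²) = 1 / (1 + 10^+2.18 + 10^+1.31)
   = 1 / (1 + 151.36 + 20.417) = 1/172.77 = 0.005788
[CO2*] = α₀ × DIC = 0.005788 × 2.29 = 0.01325 mmol/kg = 13.25 μmol/kg
pCO2 = [CO2*]/KH = 1.325×10^-5 / 2.884×10^-2 = 460 μatm

pCO2 = 460 μatm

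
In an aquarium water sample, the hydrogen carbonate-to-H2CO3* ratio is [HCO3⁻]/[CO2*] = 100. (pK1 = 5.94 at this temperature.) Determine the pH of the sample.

From K1 = [H⁺][HCO3⁻]/[CO2*]:  pH = pK1 + log₁₀([HCO3⁻]/[CO2*])
log₁₀(100) = +2.000
pH = 5.94 + (+2.000) = 7.94

pH = 7.94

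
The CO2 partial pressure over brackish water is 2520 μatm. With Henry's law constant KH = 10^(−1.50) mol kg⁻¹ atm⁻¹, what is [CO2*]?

[CO2*] = 79.7 μmol/kg

KH = 10^(−1.50) = 3.162×10^-2 mol kg⁻¹ atm⁻¹
[CO2*] = KH · pCO2 = 3.162×10^-2 × 2520×10^-6 atm = 7.97×10^-5 mol/kg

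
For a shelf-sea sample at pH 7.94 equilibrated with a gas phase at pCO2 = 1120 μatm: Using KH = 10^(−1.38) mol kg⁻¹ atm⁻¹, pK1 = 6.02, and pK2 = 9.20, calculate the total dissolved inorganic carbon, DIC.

[CO2*] = KH · pCO2 = 10^(−1.38) × 1120×10^-6 = 4.669×10^-5 mol/kg
α₀ = 1/(1 + K1/[H⁺] + K1K2/[H⁺]²) = 1/(1 + 10^+1.92 + 10^+0.66) = 0.01127
DIC = [CO2*]/α₀ = 4.669×10^-5 / 0.01127 = 4.14 mmol/kg

DIC = 4.14 mmol/kg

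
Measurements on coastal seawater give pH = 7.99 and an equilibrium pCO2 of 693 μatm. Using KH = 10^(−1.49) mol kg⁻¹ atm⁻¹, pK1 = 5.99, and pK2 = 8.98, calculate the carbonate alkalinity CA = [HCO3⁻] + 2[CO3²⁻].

[CO2*] = KH · pCO2 = 10^(−1.49) × 693×10^-6 = 2.243×10^-5 mol/kg
α₀ = 1/(1 + K1/[H⁺] + K1K2/[H⁺]²) = 1/(1 + 10^+2.00 + 10^+1.01) = 0.008990
DIC = [CO2*]/α₀ = 2.243×10^-5 / 0.008990 = 2.494 mmol/kg
CA = (α₁ + 2α₂)·DIC = (0.8990 + 2×0.09200) × 2.494 = 2.70 mmol/kg

CA = 2.70 mmol/kg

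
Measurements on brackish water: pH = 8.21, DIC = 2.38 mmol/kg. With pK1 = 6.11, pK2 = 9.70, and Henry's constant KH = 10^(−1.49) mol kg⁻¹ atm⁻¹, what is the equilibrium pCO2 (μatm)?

α₀ = 1 / (1 + K1/[H⁺] + K1K2/[H⁺]²) = 1 / (1 + 10^+2.10 + 10^+0.61)
   = 1 / (1 + 125.89 + 4.0738) = 1/130.97 = 0.007636
[CO2*] = α₀ × DIC = 0.007636 × 2.38 = 0.01817 mmol/kg = 18.17 μmol/kg
pCO2 = [CO2*]/KH = 1.817×10^-5 / 3.236×10^-2 = 562 μatm

pCO2 = 562 μatm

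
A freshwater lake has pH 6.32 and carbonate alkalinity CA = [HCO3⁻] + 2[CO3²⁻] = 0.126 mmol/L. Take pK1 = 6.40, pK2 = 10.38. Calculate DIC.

CA = [HCO3⁻] + 2[CO3²⁻] = (α₁ + 2α₂)·DIC
At pH 6.32: [H⁺]/K1 = 10^0.08 = 1.2023, K2/[H⁺] = 10^-4.06 = 8.7096×10^-5
α₁ = 1/(1 + 1.2023 + 8.7096×10^-5) = 1/2.2024 = 0.4541; α₂ = α₁·K2/[H⁺] = 3.955×10^-5
α₁ + 2α₂ = 0.4541
DIC = CA / (α₁ + 2α₂) = 0.126 / 0.4541 = 0.277 mmol/L

DIC = 0.277 mmol/L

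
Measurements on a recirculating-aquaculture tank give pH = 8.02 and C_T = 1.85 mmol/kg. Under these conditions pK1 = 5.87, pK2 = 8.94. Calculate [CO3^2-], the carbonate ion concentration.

[CO3²⁻] = 0.197 mmol/kg

α₂ = 1 / (1 + [H⁺]/K2 + [H⁺]²/(K1K2)) = 1 / (1 + 10^+0.92 + 10^-1.23)
   = 1 / (1 + 8.3176 + 0.058884) = 1/9.3765 = 0.1066
[CO3²⁻] = α₂ × DIC = 0.1066 × 1.85 = 0.197 mmol/kg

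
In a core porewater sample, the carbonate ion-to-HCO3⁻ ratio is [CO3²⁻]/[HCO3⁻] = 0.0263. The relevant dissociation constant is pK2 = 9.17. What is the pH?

pH = 7.59

From K2 = [H⁺][CO3²⁻]/[HCO3⁻]:  pH = pK2 + log₁₀([CO3²⁻]/[HCO3⁻])
log₁₀(0.0263) = -1.580
pH = 9.17 + (-1.580) = 7.59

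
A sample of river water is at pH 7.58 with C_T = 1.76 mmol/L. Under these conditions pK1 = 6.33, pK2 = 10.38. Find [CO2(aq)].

α₀ = 1 / (1 + K1/[H⁺] + K1K2/[H⁺]²) = 1 / (1 + 10^+1.25 + 10^-1.55)
   = 1 / (1 + 17.783 + 0.028184) = 1/18.811 = 0.05316
[CO2*] = α₀ × DIC = 0.05316 × 1.76 = 0.0936 mmol/L

[CO2*] = 0.0936 mmol/L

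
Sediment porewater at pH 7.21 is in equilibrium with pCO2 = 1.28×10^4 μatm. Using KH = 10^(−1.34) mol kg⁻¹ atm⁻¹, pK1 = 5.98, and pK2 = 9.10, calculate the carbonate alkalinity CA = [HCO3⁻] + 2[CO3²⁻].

CA = 10.2 mmol/kg

[CO2*] = KH · pCO2 = 10^(−1.34) × 1.28×10^4×10^-6 = 5.851×10^-4 mol/kg
α₀ = 1/(1 + K1/[H⁺] + K1K2/[H⁺]²) = 1/(1 + 10^+1.23 + 10^-0.66) = 0.05494
DIC = [CO2*]/α₀ = 5.851×10^-4 / 0.05494 = 10.65 mmol/kg
CA = (α₁ + 2α₂)·DIC = (0.9330 + 2×0.01202) × 10.65 = 10.2 mmol/kg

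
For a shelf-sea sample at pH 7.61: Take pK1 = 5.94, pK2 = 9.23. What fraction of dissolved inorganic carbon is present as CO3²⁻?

α₂ = 0.0229

α₂ = 1 / (1 + [H⁺]/K2 + [H⁺]²/(K1K2)) = 1 / (1 + 10^+1.62 + 10^-0.05)
   = 1 / (1 + 41.687 + 0.89125) = 1/43.578 = 0.02295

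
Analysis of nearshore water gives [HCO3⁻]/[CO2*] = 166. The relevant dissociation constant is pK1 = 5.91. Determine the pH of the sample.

pH = 8.13

From K1 = [H⁺][HCO3⁻]/[CO2*]:  pH = pK1 + log₁₀([HCO3⁻]/[CO2*])
log₁₀(166) = +2.220
pH = 5.91 + (+2.220) = 8.13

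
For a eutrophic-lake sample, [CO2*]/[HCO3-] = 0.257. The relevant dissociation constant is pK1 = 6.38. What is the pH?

pH = 6.97

From K1 = [H⁺][HCO3-]/[CO2*]:  pH = pK1 − log₁₀([CO2*]/[HCO3-])
log₁₀(0.257) = -0.590
pH = 6.38 − (-0.590) = 6.97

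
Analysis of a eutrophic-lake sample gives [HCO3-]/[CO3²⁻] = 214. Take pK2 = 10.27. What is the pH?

From K2 = [H⁺][CO3²⁻]/[HCO3-]:  pH = pK2 − log₁₀([HCO3-]/[CO3²⁻])
log₁₀(214) = +2.330
pH = 10.27 − (+2.330) = 7.94

pH = 7.94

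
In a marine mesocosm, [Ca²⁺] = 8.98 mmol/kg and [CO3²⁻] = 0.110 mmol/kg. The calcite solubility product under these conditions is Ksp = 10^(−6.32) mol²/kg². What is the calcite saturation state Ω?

Ω = 2.06

Ksp = 10^(−6.32) = 4.786×10^-7
Ω = [Ca²⁺][CO3²⁻]/Ksp = (8.98×10^-3)(0.110×10^-3) / 4.786×10^-7 = 2.06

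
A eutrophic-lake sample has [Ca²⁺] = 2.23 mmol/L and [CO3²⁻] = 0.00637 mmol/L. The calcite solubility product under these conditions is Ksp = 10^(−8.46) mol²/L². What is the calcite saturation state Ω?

Ksp = 10^(−8.46) = 3.467×10^-9
Ω = [Ca²⁺][CO3²⁻]/Ksp = (2.23×10^-3)(0.00637×10^-3) / 3.467×10^-9 = 4.10

Ω = 4.10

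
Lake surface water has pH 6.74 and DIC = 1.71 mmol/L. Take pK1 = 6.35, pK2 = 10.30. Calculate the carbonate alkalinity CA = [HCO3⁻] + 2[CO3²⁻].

CA = 1.22 mmol/L

CA = [HCO3⁻] + 2[CO3²⁻] = (α₁ + 2α₂)·DIC
At pH 6.74: [H⁺]/K1 = 10^-0.39 = 0.40738, K2/[H⁺] = 10^-3.56 = 0.00027542
α₁ = 1/(1 + 0.40738 + 0.00027542) = 1/1.4077 = 0.7104; α₂ = α₁·K2/[H⁺] = 0.0001957
α₁ + 2α₂ = 0.7108
CA = 0.7108 × 1.71 = 1.22 mmol/L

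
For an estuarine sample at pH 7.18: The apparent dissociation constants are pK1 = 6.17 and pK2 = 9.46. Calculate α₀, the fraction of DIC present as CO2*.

α₀ = 1 / (1 + K1/[H⁺] + K1K2/[H⁺]²) = 1 / (1 + 10^+1.01 + 10^-1.27)
   = 1 / (1 + 10.233 + 0.053703) = 1/11.287 = 0.08860

α₀ = 0.0886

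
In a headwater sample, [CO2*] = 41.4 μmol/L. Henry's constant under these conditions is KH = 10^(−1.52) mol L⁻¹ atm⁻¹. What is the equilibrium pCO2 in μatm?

KH = 10^(−1.52) = 3.020×10^-2 mol L⁻¹ atm⁻¹
pCO2 = [CO2*]/KH = 41.4×10^-6 / 3.020×10^-2 = 1.37×10^-3 atm = 1370 μatm

pCO2 = 1370 μatm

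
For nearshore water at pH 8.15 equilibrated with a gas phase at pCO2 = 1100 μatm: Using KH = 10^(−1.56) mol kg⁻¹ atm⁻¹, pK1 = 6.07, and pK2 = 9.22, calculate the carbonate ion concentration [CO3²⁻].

[CO2*] = KH · pCO2 = 10^(−1.56) × 1100×10^-6 = 3.030×10^-5 mol/kg
α₀ = 1/(1 + K1/[H⁺] + K1K2/[H⁺]²) = 1/(1 + 10^+2.08 + 10^+1.01) = 0.007607
DIC = [CO2*]/α₀ = 3.030×10^-5 / 0.007607 = 3.983 mmol/kg
[CO3²⁻] = α₂·DIC; α₂ = 0.07784, so [CO3²⁻] = 0.07784 × 3.983 = 0.310 mmol/kg

[CO3²⁻] = 0.310 mmol/kg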